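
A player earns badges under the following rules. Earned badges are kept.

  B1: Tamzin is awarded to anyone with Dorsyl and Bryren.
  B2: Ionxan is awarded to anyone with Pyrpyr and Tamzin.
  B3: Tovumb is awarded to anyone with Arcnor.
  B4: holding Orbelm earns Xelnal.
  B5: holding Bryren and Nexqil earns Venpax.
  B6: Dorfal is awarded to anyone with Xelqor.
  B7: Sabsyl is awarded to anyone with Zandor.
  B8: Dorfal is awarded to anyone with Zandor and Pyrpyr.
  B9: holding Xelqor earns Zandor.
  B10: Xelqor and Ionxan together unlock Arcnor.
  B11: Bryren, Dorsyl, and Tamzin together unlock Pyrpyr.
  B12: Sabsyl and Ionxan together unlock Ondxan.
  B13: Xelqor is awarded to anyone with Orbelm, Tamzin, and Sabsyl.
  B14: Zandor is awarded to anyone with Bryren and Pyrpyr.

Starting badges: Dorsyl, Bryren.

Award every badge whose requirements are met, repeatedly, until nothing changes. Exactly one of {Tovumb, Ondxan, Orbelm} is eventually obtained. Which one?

With Dorsyl and Bryren, Tamzin is earned (B1).
With Bryren, Dorsyl, and Tamzin, Pyrpyr is earned (B11).
With Pyrpyr and Tamzin, Ionxan is earned (B2).
With Bryren and Pyrpyr, Zandor is earned (B14).
With Zandor, Sabsyl is earned (B7).
With Sabsyl and Ionxan, Ondxan is earned (B12).
Tovumb would need Arcnor (B3), but Arcnor is never earned. No rule produces Orbelm, and it is not given.

Ondxan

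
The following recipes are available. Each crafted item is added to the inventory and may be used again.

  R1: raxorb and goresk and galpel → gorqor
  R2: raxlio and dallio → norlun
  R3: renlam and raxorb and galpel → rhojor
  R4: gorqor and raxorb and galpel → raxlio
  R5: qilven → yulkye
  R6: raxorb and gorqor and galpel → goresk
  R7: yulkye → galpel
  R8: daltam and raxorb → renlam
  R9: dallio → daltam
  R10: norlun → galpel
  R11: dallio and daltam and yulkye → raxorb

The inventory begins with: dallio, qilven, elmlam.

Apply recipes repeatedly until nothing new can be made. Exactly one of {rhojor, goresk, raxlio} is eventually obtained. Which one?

rhojor

Using R9, dallio makes daltam.
Using R5, qilven makes yulkye.
dallio and daltam and yulkye → raxorb (R11).
yulkye → galpel (R7).
daltam and raxorb → renlam (R8).
renlam and raxorb and galpel → rhojor (R3).
raxlio would need gorqor, raxorb, and galpel (R4), but gorqor is never obtained. goresk would need raxorb, gorqor, and galpel (R6), but gorqor is never obtained.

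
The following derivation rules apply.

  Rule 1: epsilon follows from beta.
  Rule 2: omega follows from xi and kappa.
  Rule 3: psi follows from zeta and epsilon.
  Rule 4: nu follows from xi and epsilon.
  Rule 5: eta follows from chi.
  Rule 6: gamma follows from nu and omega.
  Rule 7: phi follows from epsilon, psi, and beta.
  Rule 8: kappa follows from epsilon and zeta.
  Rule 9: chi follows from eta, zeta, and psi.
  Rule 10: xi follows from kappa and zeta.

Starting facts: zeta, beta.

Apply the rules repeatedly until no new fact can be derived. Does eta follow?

eta would need chi (Rule 5), but chi is never established.

No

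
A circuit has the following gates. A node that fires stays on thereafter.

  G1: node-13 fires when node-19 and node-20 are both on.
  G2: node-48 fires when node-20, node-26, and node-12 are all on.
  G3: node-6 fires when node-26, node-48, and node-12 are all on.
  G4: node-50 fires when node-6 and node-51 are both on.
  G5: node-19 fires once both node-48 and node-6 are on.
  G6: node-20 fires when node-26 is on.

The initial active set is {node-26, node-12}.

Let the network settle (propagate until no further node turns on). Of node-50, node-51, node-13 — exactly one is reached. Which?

node-26 is on, so node-20 fires (G6).
node-20, node-26, and node-12 are on, so node-48 fires (G2).
node-26, node-48, and node-12 are on, so node-6 fires (G3).
G5: node-48 and node-6 on → node-19 on.
node-19 and node-20 are on, so node-13 fires (G1).
node-50 would need node-6 and node-51 (G4), but node-51 never turns on. No rule produces node-51, and it is not given.

node-13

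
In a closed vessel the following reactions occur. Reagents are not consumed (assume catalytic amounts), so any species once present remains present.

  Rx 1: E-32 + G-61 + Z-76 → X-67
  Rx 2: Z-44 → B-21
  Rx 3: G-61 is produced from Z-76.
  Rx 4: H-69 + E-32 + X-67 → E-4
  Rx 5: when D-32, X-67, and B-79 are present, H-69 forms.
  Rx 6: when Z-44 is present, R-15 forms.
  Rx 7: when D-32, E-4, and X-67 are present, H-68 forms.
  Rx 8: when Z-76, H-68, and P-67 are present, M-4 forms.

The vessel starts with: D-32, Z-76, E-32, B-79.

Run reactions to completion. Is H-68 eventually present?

Z-76 present → G-61 forms (Rx 3).
E-32, G-61, and Z-76 present → X-67 forms (Rx 1).
D-32, X-67, and B-79 present → H-69 forms (Rx 5).
H-69, E-32, and X-67 present → E-4 forms (Rx 4).
D-32, E-4, and X-67 present → H-68 forms (Rx 7).

Yes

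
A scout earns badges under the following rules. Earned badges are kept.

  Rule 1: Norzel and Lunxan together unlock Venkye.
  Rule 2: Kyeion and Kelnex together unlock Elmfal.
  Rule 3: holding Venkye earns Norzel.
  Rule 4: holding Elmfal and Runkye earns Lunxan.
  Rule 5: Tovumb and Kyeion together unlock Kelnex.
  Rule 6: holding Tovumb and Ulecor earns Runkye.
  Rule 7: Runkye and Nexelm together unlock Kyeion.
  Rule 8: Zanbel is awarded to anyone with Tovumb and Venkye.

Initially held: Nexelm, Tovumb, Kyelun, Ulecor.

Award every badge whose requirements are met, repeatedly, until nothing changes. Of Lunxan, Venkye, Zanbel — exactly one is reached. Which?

Lunxan

With Tovumb and Ulecor, Runkye is earned (Rule 6).
With Runkye and Nexelm, Kyeion is earned (Rule 7).
With Tovumb and Kyeion, Kelnex is earned (Rule 5).
With Kyeion and Kelnex, Elmfal is earned (Rule 2).
With Elmfal and Runkye, Lunxan is earned (Rule 4).
Zanbel would need Tovumb and Venkye (Rule 8), but Venkye is never earned. Venkye would need Norzel and Lunxan (Rule 1), but Norzel is never earned.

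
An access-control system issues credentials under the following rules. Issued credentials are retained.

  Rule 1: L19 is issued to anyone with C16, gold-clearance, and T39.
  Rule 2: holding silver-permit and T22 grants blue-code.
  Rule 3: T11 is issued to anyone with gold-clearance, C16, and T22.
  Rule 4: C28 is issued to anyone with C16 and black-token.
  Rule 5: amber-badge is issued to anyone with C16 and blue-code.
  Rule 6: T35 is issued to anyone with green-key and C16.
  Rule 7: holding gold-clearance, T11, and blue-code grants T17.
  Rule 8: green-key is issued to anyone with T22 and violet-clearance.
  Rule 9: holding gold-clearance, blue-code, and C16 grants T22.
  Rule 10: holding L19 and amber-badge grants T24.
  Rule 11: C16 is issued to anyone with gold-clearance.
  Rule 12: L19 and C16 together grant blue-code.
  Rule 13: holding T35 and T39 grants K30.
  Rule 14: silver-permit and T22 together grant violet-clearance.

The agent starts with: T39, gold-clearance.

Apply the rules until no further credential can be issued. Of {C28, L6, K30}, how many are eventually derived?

0

C28 would need C16 and black-token (Rule 4), but black-token is never granted.
No rule produces L6, and it is not given.
K30 would need T35 and T39 (Rule 13), but T35 is never granted.
None of the 3 are reached.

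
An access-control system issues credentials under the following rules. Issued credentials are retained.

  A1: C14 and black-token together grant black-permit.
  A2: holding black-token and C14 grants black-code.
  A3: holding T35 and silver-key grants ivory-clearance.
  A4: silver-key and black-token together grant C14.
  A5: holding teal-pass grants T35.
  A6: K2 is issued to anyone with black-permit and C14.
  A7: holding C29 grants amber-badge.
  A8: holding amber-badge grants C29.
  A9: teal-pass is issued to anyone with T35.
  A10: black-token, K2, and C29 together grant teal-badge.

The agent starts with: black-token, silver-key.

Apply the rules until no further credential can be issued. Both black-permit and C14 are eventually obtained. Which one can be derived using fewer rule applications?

C14: Holding silver-key and black-token grants C14 (A4). [1 rule application]
black-permit: Holding silver-key and black-token grants C14 (A4). Holding C14 and black-token grants black-permit (A1). [2 rule applications]
C14 needs fewer.

C14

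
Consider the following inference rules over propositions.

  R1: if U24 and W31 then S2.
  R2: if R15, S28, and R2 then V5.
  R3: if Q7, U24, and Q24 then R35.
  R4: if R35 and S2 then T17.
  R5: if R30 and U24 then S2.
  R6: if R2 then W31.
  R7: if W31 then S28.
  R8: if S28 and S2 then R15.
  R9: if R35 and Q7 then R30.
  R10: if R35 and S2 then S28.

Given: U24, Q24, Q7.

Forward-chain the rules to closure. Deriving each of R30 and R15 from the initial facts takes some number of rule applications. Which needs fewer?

R30: Q7, U24, and Q24 hold, so R35 follows (R3). From R35 and Q7, R9 gives R30. [2 rule applications]
R15: Q7, U24, and Q24 hold, so R35 follows (R3). From R35 and Q7, R9 gives R30. R30 and U24 hold, so S2 follows (R5). R35 and S2 hold, so S28 follows (R10). From S28 and S2, R8 gives R15. [5 rule applications]
R30 needs fewer.

R30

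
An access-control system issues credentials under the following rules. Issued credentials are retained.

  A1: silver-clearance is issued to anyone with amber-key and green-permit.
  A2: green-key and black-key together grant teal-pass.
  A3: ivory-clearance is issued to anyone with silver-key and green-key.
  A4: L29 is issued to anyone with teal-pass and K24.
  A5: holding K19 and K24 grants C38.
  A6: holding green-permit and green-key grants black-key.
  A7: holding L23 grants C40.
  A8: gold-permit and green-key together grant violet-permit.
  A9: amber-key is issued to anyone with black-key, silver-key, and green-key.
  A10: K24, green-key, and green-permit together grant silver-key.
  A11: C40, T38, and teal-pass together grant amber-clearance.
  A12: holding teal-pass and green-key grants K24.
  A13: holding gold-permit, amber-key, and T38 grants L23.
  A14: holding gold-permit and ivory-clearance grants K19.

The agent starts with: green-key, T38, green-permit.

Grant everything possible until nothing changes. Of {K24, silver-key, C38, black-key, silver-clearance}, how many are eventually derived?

Holding green-permit and green-key grants black-key (A6).
Holding green-key and black-key grants teal-pass (A2).
Holding teal-pass and green-key grants K24 (A12).
Holding K24, green-key, and green-permit grants silver-key (A10).
Holding black-key, silver-key, and green-key grants amber-key (A9).
Holding amber-key and green-permit grants silver-clearance (A1).
K24: reached.
silver-key: reached.
C38 would need K19 and K24 (A5), but K19 is never granted.
black-key: reached.
silver-clearance: reached.
Reached: K24, silver-key, black-key, and silver-clearance — 4 of the 5.

4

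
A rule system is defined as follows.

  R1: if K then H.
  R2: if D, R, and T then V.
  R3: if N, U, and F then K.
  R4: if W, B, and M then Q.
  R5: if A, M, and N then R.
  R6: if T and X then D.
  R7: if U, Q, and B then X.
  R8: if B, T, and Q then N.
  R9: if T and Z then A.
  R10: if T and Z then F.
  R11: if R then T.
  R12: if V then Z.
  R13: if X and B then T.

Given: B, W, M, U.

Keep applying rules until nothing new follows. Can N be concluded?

W, B, and M hold, so Q follows (R4).
From U, Q, and B, R7 gives X.
X and B hold, so T follows (R13).
From B, T, and Q, R8 gives N.

Yes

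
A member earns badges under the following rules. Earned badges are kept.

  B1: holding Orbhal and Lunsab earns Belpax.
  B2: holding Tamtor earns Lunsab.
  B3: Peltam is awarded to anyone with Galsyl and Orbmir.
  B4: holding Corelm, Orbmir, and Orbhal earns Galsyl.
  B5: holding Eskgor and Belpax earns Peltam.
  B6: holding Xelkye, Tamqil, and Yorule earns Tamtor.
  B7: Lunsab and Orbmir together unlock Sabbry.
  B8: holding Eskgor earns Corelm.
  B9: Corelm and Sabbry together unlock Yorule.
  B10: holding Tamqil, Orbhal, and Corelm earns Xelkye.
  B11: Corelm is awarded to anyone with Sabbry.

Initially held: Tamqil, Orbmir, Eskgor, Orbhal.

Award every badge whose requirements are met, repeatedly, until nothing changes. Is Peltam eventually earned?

With Eskgor, Corelm is earned (B8).
With Corelm, Orbmir, and Orbhal, Galsyl is earned (B4).
With Galsyl and Orbmir, Peltam is earned (B3).

Yes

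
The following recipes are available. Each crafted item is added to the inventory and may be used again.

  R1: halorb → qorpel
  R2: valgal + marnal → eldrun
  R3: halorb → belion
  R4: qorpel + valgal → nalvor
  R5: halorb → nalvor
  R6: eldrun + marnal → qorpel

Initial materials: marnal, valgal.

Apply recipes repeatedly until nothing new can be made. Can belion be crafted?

belion would need halorb (R3), but halorb is never obtained.

No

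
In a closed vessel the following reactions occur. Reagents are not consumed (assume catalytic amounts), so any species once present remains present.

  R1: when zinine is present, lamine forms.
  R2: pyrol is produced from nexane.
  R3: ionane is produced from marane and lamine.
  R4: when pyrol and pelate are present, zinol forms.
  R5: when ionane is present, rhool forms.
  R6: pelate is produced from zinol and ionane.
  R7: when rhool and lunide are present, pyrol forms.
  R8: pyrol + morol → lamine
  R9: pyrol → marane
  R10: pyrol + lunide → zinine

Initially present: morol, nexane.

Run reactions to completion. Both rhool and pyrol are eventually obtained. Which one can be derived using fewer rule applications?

pyrol

pyrol: nexane present → pyrol forms (R2). [1 rule application]
rhool: nexane present → pyrol forms (R2). pyrol and morol present → lamine forms (R8). pyrol present → marane forms (R9). marane and lamine present → ionane forms (R3). ionane present → rhool forms (R5). [5 rule applications]
pyrol needs fewer.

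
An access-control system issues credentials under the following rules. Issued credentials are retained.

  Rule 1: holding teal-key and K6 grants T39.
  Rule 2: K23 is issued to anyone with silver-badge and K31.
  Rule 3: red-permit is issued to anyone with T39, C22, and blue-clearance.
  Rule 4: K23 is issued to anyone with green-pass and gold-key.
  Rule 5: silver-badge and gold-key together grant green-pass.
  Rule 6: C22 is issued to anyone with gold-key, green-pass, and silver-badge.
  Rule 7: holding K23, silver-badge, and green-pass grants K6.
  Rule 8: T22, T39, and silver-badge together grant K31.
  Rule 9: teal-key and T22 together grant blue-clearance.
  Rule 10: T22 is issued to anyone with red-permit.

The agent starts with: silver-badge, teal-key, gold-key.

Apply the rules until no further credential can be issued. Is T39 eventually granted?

Yes

Holding silver-badge and gold-key grants green-pass (Rule 5).
Holding green-pass and gold-key grants K23 (Rule 4).
Holding K23, silver-badge, and green-pass grants K6 (Rule 7).
Holding teal-key and K6 grants T39 (Rule 1).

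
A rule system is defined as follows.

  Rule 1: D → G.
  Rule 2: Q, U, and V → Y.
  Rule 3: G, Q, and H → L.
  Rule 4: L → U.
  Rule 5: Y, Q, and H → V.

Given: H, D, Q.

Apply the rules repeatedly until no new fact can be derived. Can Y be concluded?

No

Y would need Q, U, and V (Rule 2), but V is never established.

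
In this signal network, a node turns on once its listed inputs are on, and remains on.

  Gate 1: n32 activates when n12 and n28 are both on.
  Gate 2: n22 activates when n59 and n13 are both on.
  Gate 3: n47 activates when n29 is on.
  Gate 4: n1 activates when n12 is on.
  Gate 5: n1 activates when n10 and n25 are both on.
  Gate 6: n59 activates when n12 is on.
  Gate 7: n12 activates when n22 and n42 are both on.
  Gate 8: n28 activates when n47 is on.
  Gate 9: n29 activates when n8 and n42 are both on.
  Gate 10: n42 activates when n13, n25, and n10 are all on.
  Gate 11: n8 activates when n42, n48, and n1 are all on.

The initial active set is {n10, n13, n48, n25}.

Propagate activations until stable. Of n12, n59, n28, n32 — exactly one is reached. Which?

Gate 10: n13, n25, and n10 on → n42 on.
Gate 5: n10 and n25 on → n1 on.
Gate 11: n42, n48, and n1 on → n8 on.
n8 and n42 are on, so n29 activates (Gate 9).
n29 is on, so n47 activates (Gate 3).
n47 is on, so n28 activates (Gate 8).
n12 would need n22 and n42 (Gate 7), but n22 never turns on. n59 would need n12 (Gate 6), but n12 never turns on. n32 would need n12 and n28 (Gate 1), but n12 never turns on.

n28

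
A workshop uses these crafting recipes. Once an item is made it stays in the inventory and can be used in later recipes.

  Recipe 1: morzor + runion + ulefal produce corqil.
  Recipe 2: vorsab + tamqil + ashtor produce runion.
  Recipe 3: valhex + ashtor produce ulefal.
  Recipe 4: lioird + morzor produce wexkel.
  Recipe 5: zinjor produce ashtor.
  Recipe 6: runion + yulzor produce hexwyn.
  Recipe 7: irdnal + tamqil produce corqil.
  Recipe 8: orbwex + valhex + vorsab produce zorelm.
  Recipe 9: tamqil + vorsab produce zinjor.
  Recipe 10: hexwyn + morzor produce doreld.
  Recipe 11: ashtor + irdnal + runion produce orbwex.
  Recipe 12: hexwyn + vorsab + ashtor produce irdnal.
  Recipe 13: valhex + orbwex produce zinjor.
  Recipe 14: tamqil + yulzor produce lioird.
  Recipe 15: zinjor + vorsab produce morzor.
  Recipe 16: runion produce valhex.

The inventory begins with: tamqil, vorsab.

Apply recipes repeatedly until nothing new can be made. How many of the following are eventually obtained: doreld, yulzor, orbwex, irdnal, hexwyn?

doreld would need hexwyn and morzor (Recipe 10), but hexwyn is never obtained.
No rule produces yulzor, and it is not given.
orbwex would need ashtor, irdnal, and runion (Recipe 11), but irdnal is never obtained.
irdnal would need hexwyn, vorsab, and ashtor (Recipe 12), but hexwyn is never obtained.
hexwyn would need runion and yulzor (Recipe 6), but yulzor is never obtained.
None of the 5 are reached.

0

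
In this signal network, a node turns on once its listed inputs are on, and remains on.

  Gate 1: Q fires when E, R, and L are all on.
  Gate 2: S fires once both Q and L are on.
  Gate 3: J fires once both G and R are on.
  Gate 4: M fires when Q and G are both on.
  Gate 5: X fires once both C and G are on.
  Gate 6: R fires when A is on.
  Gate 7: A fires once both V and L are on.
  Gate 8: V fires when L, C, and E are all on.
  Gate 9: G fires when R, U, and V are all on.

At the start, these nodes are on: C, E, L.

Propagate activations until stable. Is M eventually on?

M would need Q and G (Gate 4), but G never turns on.

No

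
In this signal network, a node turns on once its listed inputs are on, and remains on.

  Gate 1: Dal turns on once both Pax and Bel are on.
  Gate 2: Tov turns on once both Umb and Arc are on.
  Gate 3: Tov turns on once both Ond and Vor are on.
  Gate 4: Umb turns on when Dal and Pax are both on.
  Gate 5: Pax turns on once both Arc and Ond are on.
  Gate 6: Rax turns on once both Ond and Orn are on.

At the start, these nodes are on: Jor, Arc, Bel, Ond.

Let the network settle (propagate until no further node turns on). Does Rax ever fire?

No

Rax would need Ond and Orn (Gate 6), but Orn never turns on.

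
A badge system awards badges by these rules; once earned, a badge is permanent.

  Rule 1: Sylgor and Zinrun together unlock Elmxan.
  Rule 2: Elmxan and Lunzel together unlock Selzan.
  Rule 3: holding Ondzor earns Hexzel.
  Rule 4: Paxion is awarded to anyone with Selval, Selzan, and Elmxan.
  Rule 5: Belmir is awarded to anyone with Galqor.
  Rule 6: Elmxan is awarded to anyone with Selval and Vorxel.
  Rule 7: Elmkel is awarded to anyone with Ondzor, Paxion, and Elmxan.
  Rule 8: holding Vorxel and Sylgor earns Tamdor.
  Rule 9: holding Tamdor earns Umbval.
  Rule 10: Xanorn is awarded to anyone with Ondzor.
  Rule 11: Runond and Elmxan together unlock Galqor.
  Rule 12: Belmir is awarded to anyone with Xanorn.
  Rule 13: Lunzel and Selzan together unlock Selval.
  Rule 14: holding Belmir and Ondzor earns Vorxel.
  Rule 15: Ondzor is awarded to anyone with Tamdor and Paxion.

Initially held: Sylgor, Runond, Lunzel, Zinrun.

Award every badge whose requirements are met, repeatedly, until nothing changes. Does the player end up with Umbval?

No

Umbval would need Tamdor (Rule 9), but Tamdor is never earned.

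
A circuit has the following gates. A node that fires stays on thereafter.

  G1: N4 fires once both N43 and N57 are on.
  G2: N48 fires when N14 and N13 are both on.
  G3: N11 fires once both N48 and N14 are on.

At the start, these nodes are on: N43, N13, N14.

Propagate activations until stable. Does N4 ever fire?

N4 would need N43 and N57 (G1), but N57 never turns on.

No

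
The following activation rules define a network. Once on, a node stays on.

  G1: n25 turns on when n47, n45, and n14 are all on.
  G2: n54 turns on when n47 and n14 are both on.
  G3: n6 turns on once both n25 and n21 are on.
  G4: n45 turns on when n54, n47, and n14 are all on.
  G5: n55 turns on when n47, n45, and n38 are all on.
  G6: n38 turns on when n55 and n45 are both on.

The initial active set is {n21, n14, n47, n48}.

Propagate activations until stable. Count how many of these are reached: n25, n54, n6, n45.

4

n47 and n14 are on, so n54 turns on (G2).
n54, n47, and n14 are on, so n45 turns on (G4).
G1: n47, n45, and n14 on → n25 on.
n25 and n21 are on, so n6 turns on (G3).
n25: reached.
n54: reached.
n6: reached.
n45: reached.
All 4 are reached.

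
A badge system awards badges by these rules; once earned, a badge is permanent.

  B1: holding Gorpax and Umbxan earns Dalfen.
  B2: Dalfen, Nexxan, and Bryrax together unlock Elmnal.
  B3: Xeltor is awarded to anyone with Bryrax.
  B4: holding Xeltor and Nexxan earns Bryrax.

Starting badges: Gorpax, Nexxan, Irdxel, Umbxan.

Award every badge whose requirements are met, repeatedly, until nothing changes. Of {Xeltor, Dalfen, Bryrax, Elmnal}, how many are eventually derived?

With Gorpax and Umbxan, Dalfen is earned (B1).
Xeltor would need Bryrax (B3), but Bryrax is never earned.
Dalfen: reached.
Bryrax would need Xeltor and Nexxan (B4), but Xeltor is never earned.
Elmnal would need Dalfen, Nexxan, and Bryrax (B2), but Bryrax is never earned.
Reached: Dalfen — 1 of the 4.

1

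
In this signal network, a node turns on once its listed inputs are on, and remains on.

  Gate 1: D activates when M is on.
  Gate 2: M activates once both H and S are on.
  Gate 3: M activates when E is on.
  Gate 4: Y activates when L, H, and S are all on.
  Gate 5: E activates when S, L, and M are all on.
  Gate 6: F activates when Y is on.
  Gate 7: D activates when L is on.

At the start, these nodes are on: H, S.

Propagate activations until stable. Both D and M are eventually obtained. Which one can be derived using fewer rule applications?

M: Gate 2: H and S on → M on. [1 rule application]
D: H and S are on, so M activates (Gate 2). Gate 1: M on → D on. [2 rule applications]
M needs fewer.

M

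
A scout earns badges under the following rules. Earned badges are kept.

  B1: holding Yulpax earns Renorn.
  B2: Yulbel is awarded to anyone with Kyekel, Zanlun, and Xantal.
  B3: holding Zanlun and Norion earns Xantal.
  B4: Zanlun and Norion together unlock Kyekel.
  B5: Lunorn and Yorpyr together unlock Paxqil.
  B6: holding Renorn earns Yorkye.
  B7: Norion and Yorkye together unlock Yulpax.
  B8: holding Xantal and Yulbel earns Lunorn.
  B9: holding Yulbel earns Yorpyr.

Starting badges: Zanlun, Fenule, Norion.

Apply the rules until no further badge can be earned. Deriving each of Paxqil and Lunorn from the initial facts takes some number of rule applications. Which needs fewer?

Lunorn

Lunorn: With Zanlun and Norion, Xantal is earned (B3). With Zanlun and Norion, Kyekel is earned (B4). With Kyekel, Zanlun, and Xantal, Yulbel is earned (B2). With Xantal and Yulbel, Lunorn is earned (B8). [4 rule applications]
Paxqil: With Zanlun and Norion, Xantal is earned (B3). With Zanlun and Norion, Kyekel is earned (B4). With Kyekel, Zanlun, and Xantal, Yulbel is earned (B2). With Xantal and Yulbel, Lunorn is earned (B8). With Yulbel, Yorpyr is earned (B9). With Lunorn and Yorpyr, Paxqil is earned (B5). [6 rule applications]
Lunorn needs fewer.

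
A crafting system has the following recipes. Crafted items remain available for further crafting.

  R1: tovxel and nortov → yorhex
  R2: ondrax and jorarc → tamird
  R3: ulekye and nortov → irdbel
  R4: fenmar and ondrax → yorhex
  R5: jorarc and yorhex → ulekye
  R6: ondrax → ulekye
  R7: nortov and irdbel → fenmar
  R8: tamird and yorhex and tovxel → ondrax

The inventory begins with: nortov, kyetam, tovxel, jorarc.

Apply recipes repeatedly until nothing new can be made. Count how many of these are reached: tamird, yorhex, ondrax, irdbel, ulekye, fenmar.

Using R1, tovxel and nortov make yorhex.
Using R5, jorarc and yorhex make ulekye.
Using R3, ulekye and nortov make irdbel.
nortov and irdbel → fenmar (R7).
tamird would need ondrax and jorarc (R2), but ondrax is never obtained.
yorhex: reached.
ondrax would need tamird, yorhex, and tovxel (R8), but tamird is never obtained.
irdbel: reached.
ulekye: reached.
fenmar: reached.
Reached: yorhex, irdbel, ulekye, and fenmar — 4 of the 6.

4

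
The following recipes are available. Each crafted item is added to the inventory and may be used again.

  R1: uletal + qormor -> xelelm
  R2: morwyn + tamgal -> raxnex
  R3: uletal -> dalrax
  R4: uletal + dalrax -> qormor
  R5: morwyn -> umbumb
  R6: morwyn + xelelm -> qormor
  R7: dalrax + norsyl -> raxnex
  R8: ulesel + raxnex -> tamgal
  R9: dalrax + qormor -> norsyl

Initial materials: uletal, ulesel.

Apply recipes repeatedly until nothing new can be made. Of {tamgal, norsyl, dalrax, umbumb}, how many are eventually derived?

3

uletal -> dalrax (R3).
uletal + dalrax -> qormor (R4).
Using R9, dalrax and qormor make norsyl.
dalrax + norsyl -> raxnex (R7).
ulesel + raxnex -> tamgal (R8).
tamgal: reached.
norsyl: reached.
dalrax: reached.
umbumb would need morwyn (R5), but morwyn is never obtained.
Reached: tamgal, norsyl, and dalrax — 3 of the 4.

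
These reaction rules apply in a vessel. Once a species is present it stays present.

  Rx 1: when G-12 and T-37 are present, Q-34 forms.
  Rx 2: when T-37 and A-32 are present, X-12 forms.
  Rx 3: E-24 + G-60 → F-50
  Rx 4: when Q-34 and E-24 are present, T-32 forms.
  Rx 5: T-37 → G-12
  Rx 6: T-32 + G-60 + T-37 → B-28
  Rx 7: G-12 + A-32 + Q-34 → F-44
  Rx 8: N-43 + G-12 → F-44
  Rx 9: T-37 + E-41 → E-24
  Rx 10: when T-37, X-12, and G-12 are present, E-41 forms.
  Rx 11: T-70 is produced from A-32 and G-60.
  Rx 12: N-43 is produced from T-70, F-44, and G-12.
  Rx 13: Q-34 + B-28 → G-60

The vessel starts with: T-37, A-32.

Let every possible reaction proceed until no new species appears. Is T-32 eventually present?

Yes

T-37 and A-32 present → X-12 forms (Rx 2).
T-37 present → G-12 forms (Rx 5).
G-12 and T-37 present → Q-34 forms (Rx 1).
T-37, X-12, and G-12 present → E-41 forms (Rx 10).
T-37 and E-41 present → E-24 forms (Rx 9).
Q-34 and E-24 present → T-32 forms (Rx 4).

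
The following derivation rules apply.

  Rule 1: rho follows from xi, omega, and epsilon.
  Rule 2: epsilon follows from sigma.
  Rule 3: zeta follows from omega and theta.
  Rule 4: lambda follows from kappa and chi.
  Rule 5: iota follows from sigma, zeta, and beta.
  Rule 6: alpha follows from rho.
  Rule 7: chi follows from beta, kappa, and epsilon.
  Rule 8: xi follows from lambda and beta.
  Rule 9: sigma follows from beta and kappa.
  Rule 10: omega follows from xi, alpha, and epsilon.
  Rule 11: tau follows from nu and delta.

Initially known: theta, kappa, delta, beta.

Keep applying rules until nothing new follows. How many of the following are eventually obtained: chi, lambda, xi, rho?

3

beta and kappa hold, so sigma follows (Rule 9).
sigma holds, so epsilon follows (Rule 2).
From beta, kappa, and epsilon, Rule 7 gives chi.
From kappa and chi, Rule 4 gives lambda.
lambda and beta hold, so xi follows (Rule 8).
chi: reached.
lambda: reached.
xi: reached.
rho would need xi, omega, and epsilon (Rule 1), but omega is never established.
Reached: chi, lambda, and xi — 3 of the 4.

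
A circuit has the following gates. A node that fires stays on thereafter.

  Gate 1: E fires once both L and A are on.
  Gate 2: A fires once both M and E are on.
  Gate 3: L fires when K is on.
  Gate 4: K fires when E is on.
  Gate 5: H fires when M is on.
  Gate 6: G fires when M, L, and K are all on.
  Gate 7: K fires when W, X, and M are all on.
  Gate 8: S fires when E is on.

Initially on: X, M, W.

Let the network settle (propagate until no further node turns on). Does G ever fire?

Gate 7: W, X, and M on → K on.
Gate 3: K on → L on.
M, L, and K are on, so G fires (Gate 6).

Yes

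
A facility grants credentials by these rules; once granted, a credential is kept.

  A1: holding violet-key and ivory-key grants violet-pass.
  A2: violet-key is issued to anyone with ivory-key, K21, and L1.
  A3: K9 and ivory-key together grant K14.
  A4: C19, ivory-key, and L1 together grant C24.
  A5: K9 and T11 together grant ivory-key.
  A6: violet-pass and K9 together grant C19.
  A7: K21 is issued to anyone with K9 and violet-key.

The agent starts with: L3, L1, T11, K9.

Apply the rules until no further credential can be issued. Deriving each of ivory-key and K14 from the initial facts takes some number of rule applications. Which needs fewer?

ivory-key: Holding K9 and T11 grants ivory-key (A5). [1 rule application]
K14: Holding K9 and T11 grants ivory-key (A5). Holding K9 and ivory-key grants K14 (A3). [2 rule applications]
ivory-key needs fewer.

ivory-key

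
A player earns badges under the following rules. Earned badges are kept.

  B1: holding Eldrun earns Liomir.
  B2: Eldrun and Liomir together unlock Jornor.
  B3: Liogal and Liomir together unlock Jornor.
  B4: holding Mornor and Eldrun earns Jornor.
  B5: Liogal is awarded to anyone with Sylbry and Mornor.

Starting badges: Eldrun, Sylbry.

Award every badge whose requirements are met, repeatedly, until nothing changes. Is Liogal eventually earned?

No

Liogal would need Sylbry and Mornor (B5), but Mornor is never earned.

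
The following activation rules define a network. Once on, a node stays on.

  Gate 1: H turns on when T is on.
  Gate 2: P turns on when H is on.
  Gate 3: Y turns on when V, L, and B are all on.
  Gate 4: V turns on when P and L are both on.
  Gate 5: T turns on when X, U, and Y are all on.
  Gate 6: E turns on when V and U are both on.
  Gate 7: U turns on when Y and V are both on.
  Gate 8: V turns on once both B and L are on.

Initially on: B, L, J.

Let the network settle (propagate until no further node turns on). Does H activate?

H would need T (Gate 1), but T never turns on.

No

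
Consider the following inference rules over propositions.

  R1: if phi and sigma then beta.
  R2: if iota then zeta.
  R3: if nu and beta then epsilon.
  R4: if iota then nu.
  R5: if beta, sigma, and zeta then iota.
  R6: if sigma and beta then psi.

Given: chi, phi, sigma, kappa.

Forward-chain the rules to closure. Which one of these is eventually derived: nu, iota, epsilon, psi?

From phi and sigma, R1 gives beta.
sigma and beta hold, so psi follows (R6).
iota would need beta, sigma, and zeta (R5), but zeta is never established. epsilon would need nu and beta (R3), but nu is never established. nu would need iota (R4), but iota is never established.

psi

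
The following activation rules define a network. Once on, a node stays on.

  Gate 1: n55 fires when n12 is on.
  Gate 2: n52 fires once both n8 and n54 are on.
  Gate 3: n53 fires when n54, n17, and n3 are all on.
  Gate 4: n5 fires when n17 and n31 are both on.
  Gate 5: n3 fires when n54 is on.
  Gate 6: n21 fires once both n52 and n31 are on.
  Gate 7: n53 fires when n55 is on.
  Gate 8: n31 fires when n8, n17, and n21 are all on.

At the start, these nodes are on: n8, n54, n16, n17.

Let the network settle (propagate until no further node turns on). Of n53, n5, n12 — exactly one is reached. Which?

n54 is on, so n3 fires (Gate 5).
n54, n17, and n3 are on, so n53 fires (Gate 3).
No rule produces n12, and it is not given. n5 would need n17 and n31 (Gate 4), but n31 never turns on.

n53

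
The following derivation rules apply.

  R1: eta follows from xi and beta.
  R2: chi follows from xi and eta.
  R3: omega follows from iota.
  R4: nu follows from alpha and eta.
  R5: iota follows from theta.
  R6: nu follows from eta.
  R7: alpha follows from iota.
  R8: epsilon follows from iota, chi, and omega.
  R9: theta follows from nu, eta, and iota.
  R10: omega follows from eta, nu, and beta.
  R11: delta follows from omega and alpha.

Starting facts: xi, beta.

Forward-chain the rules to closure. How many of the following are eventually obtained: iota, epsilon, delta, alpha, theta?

0

iota would need theta (R5), but theta is never established.
epsilon would need iota, chi, and omega (R8), but iota is never established.
delta would need omega and alpha (R11), but alpha is never established.
alpha would need iota (R7), but iota is never established.
theta would need nu, eta, and iota (R9), but iota is never established.
None of the 5 are reached.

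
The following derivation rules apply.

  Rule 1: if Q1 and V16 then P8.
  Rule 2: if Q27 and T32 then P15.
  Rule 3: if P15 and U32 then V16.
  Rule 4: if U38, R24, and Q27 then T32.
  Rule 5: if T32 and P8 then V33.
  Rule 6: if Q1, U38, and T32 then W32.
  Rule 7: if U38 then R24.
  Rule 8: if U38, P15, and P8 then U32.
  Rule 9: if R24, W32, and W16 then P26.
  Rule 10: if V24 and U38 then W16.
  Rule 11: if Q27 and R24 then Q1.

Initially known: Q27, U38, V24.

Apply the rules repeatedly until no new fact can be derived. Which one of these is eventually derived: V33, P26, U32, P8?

P26

V24 and U38 hold, so W16 follows (Rule 10).
From U38, Rule 7 gives R24.
U38, R24, and Q27 hold, so T32 follows (Rule 4).
Q27 and R24 hold, so Q1 follows (Rule 11).
Q1, U38, and T32 hold, so W32 follows (Rule 6).
R24, W32, and W16 hold, so P26 follows (Rule 9).
P8 would need Q1 and V16 (Rule 1), but V16 is never established. V33 would need T32 and P8 (Rule 5), but P8 is never established. U32 would need U38, P15, and P8 (Rule 8), but P8 is never established.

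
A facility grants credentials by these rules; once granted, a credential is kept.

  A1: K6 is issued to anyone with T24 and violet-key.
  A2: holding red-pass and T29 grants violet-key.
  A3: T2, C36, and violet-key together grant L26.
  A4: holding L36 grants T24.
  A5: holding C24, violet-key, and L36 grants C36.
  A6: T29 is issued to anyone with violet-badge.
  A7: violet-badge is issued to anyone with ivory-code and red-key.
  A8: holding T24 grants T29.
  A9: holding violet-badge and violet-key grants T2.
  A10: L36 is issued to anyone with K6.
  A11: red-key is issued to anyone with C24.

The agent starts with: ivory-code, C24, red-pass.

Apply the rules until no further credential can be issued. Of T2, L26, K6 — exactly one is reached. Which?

T2

Holding C24 grants red-key (A11).
Holding ivory-code and red-key grants violet-badge (A7).
Holding violet-badge grants T29 (A6).
Holding red-pass and T29 grants violet-key (A2).
Holding violet-badge and violet-key grants T2 (A9).
L26 would need T2, C36, and violet-key (A3), but C36 is never granted. K6 would need T24 and violet-key (A1), but T24 is never granted.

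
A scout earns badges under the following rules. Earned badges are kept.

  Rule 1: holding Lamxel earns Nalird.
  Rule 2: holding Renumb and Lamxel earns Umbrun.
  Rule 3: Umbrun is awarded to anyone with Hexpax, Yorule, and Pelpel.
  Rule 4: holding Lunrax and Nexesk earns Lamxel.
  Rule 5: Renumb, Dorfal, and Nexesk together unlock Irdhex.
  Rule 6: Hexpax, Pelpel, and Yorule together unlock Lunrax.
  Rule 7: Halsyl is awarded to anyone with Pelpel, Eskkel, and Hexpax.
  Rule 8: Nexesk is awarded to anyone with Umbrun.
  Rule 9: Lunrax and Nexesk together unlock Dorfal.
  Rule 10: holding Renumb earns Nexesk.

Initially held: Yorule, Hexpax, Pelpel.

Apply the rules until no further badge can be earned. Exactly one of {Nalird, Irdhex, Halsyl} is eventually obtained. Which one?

Nalird

With Hexpax, Yorule, and Pelpel, Umbrun is earned (Rule 3).
With Hexpax, Pelpel, and Yorule, Lunrax is earned (Rule 6).
With Umbrun, Nexesk is earned (Rule 8).
With Lunrax and Nexesk, Lamxel is earned (Rule 4).
With Lamxel, Nalird is earned (Rule 1).
Irdhex would need Renumb, Dorfal, and Nexesk (Rule 5), but Renumb is never earned. Halsyl would need Pelpel, Eskkel, and Hexpax (Rule 7), but Eskkel is never earned.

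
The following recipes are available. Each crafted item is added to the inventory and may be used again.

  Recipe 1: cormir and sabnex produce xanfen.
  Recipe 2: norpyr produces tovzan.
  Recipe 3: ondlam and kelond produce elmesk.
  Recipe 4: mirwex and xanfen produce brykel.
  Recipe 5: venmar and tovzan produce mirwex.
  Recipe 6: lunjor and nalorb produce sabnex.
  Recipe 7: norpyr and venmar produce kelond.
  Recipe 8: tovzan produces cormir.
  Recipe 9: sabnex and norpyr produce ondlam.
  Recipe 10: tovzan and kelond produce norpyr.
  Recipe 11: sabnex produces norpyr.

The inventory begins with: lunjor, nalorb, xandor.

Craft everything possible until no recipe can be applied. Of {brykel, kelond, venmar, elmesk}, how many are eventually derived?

0

brykel would need mirwex and xanfen (Recipe 4), but mirwex is never obtained.
kelond would need norpyr and venmar (Recipe 7), but venmar is never obtained.
No rule produces venmar, and it is not given.
elmesk would need ondlam and kelond (Recipe 3), but kelond is never obtained.
None of the 4 are reached.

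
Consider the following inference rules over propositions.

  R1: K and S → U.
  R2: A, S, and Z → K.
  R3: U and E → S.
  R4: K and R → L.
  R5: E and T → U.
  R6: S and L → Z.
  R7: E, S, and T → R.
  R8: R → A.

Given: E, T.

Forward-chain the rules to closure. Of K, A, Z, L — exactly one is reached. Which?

E and T hold, so U follows (R5).
From U and E, R3 gives S.
E, S, and T hold, so R follows (R7).
R holds, so A follows (R8).
K would need A, S, and Z (R2), but Z is never established. L would need K and R (R4), but K is never established. Z would need S and L (R6), but L is never established.

A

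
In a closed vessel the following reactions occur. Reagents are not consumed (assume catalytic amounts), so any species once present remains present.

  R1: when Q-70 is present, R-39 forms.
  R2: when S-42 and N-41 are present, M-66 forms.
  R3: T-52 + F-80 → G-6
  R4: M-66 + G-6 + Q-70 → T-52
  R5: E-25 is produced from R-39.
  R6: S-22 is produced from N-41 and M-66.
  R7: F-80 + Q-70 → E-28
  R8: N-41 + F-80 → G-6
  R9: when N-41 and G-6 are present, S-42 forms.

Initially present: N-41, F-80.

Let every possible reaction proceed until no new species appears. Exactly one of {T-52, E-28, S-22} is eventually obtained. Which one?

N-41 and F-80 present → G-6 forms (R8).
N-41 and G-6 present → S-42 forms (R9).
S-42 and N-41 present → M-66 forms (R2).
N-41 and M-66 present → S-22 forms (R6).
T-52 would need M-66, G-6, and Q-70 (R4), but Q-70 never forms. E-28 would need F-80 and Q-70 (R7), but Q-70 never forms.

S-22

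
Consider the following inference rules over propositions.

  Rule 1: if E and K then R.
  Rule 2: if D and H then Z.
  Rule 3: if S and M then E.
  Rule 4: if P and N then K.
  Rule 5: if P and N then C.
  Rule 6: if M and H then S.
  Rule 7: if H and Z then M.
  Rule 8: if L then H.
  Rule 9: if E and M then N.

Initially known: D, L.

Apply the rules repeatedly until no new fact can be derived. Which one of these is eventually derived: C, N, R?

From L, Rule 8 gives H.
D and H hold, so Z follows (Rule 2).
H and Z hold, so M follows (Rule 7).
From M and H, Rule 6 gives S.
S and M hold, so E follows (Rule 3).
E and M hold, so N follows (Rule 9).
C would need P and N (Rule 5), but P is never established. R would need E and K (Rule 1), but K is never established.

N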